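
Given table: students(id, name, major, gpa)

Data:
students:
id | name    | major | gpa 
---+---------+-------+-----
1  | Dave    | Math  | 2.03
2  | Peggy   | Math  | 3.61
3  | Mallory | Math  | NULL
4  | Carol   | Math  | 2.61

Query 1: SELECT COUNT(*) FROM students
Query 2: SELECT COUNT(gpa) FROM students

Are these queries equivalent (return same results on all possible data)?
No, not equivalent

Query 1 returns: [(4,)]
Query 2 returns: [(3,)]

Reason: COUNT(*) includes NULLs, COUNT(column) excludes them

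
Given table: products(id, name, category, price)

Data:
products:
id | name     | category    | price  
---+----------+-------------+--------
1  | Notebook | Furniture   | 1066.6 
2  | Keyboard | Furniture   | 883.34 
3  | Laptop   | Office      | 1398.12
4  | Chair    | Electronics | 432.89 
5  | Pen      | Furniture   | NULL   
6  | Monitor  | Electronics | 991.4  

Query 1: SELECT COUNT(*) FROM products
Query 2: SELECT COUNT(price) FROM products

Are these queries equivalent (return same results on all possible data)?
No, not equivalent

Query 1 returns: [(6,)]
Query 2 returns: [(5,)]

Reason: COUNT(*) includes NULLs, COUNT(column) excludes them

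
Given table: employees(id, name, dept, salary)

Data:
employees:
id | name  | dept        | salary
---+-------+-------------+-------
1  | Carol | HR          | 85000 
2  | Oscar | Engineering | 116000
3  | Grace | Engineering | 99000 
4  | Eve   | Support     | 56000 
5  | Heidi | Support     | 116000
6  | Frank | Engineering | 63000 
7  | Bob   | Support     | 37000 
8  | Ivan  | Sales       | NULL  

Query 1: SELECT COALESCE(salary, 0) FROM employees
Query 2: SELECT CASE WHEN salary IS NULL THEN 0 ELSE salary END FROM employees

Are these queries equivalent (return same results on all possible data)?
Yes, equivalent

Both queries return: [(0,), (37000,), (56000,), (63000,), (85000,), (99000,), (116000,), (116000,)]

Reason: COALESCE vs CASE for NULL handling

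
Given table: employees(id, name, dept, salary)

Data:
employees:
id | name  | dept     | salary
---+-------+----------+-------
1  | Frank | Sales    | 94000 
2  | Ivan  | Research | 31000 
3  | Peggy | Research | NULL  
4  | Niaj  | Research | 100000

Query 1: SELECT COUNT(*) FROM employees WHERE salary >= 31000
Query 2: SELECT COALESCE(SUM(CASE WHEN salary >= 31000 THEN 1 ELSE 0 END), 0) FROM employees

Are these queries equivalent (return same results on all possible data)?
Yes, equivalent

Both queries return: [(3,)]

Reason: COUNT with WHERE vs conditional SUM (COALESCE handles empty-table NULL)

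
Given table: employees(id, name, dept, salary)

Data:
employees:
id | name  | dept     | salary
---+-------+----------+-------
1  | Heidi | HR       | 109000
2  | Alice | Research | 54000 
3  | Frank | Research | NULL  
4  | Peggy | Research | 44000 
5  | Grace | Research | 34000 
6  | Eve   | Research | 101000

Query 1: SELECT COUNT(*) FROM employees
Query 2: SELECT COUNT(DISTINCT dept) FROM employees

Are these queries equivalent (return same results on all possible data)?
No, not equivalent

Query 1 returns: [(6,)]
Query 2 returns: [(2,)]

Reason: COUNT(*) counts rows, COUNT(DISTINCT dept) counts unique depts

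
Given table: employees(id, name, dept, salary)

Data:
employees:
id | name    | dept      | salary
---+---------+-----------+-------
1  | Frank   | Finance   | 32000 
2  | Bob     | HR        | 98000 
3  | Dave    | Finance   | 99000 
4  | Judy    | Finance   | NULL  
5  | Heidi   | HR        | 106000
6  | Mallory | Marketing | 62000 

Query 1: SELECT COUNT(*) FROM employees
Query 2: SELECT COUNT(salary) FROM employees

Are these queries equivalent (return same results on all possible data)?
No, not equivalent

Query 1 returns: [(6,)]
Query 2 returns: [(5,)]

Reason: COUNT(*) includes NULLs, COUNT(column) excludes them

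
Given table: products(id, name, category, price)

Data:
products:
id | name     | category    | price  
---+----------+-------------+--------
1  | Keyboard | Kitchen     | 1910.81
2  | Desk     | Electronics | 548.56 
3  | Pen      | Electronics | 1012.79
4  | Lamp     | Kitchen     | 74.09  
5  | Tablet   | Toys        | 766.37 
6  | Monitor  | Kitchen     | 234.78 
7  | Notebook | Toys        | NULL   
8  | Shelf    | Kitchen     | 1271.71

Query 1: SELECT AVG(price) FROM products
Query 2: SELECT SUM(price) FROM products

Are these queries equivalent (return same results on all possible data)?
No, not equivalent

Query 1 returns: [(831.3014285714286,)]
Query 2 returns: [(5819.11,)]

Reason: AVG vs SUM give different aggregate values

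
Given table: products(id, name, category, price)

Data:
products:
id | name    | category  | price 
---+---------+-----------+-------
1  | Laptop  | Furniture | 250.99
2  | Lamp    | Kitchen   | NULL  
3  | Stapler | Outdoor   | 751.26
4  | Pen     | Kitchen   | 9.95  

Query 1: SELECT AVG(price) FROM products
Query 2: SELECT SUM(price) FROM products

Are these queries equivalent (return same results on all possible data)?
No, not equivalent

Query 1 returns: [(337.40000000000003,)]
Query 2 returns: [(1012.2,)]

Reason: AVG vs SUM give different aggregate values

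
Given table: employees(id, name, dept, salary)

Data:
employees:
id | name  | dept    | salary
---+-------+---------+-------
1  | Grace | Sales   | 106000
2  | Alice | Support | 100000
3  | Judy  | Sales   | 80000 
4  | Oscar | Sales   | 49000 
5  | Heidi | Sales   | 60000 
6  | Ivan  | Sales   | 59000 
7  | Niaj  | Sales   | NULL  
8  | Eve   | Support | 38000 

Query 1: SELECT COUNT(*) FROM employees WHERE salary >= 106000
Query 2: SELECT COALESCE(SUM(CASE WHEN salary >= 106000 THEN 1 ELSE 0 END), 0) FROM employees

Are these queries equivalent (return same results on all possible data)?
Yes, equivalent

Both queries return: [(1,)]

Reason: COUNT with WHERE vs conditional SUM (COALESCE handles empty-table NULL)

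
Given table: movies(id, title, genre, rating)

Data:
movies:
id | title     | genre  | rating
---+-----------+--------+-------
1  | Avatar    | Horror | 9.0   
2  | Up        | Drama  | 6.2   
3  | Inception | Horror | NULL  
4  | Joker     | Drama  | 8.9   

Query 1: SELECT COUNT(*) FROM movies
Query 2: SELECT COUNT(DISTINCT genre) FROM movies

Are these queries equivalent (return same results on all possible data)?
No, not equivalent

Query 1 returns: [(4,)]
Query 2 returns: [(2,)]

Reason: COUNT(*) counts rows, COUNT(DISTINCT genre) counts unique genres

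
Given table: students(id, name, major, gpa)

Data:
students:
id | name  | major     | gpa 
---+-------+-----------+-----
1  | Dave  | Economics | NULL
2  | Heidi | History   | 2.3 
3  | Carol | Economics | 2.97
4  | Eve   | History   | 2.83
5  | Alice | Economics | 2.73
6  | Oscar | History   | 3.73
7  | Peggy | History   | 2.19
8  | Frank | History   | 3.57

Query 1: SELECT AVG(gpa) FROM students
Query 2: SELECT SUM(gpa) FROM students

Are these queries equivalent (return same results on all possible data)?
No, not equivalent

Query 1 returns: [(2.902857142857143,)]
Query 2 returns: [(20.32,)]

Reason: AVG vs SUM give different aggregate values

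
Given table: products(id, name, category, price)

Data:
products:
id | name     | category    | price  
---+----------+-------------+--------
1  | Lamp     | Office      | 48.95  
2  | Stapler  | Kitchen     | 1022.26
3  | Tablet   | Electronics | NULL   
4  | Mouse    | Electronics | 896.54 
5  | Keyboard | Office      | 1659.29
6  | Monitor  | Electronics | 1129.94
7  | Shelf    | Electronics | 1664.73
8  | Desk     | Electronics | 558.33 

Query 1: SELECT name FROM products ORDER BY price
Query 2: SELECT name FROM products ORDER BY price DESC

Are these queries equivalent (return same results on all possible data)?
No, not equivalent

Query 1 returns: [('Tablet',), ('Lamp',), ('Desk',), ('Mouse',), ('Stapler',), ('Monitor',), ('Keyboard',), ('Shelf',)]
Query 2 returns: [('Shelf',), ('Keyboard',), ('Monitor',), ('Stapler',), ('Mouse',), ('Desk',), ('Lamp',), ('Tablet',)]

Reason: ASC vs DESC gives opposite ordering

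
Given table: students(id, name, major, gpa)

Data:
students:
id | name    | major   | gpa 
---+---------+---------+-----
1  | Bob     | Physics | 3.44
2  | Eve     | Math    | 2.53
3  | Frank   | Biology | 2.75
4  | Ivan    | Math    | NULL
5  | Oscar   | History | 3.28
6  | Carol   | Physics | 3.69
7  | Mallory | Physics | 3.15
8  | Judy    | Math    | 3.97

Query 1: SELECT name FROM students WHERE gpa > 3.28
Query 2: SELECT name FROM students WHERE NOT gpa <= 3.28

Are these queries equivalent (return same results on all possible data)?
Yes, equivalent

Both queries return: [('Bob',), ('Carol',), ('Judy',)]

Reason: Both filter gpa > 3.28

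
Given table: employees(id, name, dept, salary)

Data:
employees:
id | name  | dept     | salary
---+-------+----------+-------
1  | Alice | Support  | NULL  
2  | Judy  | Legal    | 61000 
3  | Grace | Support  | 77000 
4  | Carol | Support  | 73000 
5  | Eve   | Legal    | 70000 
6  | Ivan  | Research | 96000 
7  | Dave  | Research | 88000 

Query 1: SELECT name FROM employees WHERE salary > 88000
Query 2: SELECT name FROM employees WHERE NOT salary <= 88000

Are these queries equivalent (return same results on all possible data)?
Yes, equivalent

Both queries return: [('Ivan',)]

Reason: Both filter salary > 88000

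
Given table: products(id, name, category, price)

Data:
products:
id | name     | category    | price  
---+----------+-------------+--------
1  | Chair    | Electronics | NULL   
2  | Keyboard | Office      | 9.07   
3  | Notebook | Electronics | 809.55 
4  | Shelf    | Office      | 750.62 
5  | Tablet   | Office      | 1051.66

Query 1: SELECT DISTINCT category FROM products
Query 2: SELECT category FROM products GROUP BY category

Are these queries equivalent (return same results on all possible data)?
Yes, equivalent

Both queries return: [('Electronics',), ('Office',)]

Reason: Both get unique categorys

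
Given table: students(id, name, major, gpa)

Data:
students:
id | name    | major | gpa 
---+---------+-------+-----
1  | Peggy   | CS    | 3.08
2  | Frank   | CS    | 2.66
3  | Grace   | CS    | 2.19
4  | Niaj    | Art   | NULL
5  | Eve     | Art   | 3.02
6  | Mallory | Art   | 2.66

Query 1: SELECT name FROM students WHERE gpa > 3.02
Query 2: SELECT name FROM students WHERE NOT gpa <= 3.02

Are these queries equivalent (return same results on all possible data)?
Yes, equivalent

Both queries return: [('Peggy',)]

Reason: Both filter gpa > 3.02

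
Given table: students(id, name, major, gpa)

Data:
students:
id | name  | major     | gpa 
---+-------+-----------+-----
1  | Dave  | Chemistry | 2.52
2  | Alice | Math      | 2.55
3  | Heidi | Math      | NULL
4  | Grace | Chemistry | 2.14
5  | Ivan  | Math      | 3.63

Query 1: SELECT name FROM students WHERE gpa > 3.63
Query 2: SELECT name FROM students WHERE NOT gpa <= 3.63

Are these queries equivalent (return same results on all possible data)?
Yes, equivalent

Both queries return: []

Reason: Both filter gpa > 3.63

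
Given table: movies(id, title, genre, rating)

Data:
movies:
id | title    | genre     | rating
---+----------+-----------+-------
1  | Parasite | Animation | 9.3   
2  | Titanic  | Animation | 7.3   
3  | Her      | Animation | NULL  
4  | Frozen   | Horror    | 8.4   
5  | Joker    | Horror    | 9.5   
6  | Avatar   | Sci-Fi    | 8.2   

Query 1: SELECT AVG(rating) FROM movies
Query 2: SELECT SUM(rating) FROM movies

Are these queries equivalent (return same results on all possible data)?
No, not equivalent

Query 1 returns: [(8.540000000000001,)]
Query 2 returns: [(42.7,)]

Reason: AVG vs SUM give different aggregate values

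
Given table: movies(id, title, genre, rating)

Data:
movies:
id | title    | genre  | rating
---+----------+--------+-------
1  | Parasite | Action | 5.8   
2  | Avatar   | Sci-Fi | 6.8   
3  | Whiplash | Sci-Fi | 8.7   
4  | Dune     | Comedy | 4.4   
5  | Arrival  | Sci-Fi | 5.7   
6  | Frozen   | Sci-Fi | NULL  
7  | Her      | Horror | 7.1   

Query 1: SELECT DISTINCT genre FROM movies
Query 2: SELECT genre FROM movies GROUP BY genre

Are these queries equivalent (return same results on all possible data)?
Yes, equivalent

Both queries return: [('Action',), ('Comedy',), ('Horror',), ('Sci-Fi',)]

Reason: Both get unique genres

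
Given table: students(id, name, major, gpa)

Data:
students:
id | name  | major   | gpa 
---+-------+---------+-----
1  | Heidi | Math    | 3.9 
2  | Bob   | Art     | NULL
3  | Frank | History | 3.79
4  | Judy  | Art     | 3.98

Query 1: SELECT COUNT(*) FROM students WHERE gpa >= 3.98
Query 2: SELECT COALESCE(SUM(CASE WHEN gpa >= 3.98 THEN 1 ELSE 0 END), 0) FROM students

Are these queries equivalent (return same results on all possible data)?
Yes, equivalent

Both queries return: [(1,)]

Reason: COUNT with WHERE vs conditional SUM (COALESCE handles empty-table NULL)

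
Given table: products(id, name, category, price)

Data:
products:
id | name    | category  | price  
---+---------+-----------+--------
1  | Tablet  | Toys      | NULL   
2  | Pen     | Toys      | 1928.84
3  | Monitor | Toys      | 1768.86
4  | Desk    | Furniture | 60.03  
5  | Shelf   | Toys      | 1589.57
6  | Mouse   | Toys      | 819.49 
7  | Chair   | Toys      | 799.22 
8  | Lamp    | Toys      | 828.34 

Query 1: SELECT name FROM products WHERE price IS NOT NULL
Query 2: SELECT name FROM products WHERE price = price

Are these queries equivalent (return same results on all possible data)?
Yes, equivalent

Both queries return: [('Chair',), ('Desk',), ('Lamp',), ('Monitor',), ('Mouse',), ('Pen',), ('Shelf',)]

Reason: IS NOT NULL vs self-equality (both exclude NULLs)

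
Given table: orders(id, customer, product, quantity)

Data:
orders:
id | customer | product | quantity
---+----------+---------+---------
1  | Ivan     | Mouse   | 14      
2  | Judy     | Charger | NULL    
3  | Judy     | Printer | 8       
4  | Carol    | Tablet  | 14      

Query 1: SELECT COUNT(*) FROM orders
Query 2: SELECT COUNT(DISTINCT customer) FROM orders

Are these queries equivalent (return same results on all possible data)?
No, not equivalent

Query 1 returns: [(4,)]
Query 2 returns: [(3,)]

Reason: COUNT(*) counts rows, COUNT(DISTINCT customer) counts unique customers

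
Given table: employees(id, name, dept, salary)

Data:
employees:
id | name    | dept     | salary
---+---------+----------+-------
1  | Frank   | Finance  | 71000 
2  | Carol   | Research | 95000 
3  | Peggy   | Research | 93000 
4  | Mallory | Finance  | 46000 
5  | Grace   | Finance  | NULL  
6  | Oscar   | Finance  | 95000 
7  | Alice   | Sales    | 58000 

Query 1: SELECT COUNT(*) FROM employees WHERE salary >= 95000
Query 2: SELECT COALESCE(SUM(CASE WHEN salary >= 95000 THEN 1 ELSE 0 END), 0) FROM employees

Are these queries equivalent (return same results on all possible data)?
Yes, equivalent

Both queries return: [(2,)]

Reason: COUNT with WHERE vs conditional SUM (COALESCE handles empty-table NULL)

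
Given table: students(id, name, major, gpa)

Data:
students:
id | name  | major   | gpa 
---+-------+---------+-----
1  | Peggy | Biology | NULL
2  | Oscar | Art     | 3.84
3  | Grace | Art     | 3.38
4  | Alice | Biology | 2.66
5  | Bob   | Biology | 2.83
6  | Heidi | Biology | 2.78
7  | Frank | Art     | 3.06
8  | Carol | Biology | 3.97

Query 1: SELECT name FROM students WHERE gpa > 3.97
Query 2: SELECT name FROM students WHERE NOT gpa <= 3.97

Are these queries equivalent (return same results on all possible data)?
Yes, equivalent

Both queries return: []

Reason: Both filter gpa > 3.97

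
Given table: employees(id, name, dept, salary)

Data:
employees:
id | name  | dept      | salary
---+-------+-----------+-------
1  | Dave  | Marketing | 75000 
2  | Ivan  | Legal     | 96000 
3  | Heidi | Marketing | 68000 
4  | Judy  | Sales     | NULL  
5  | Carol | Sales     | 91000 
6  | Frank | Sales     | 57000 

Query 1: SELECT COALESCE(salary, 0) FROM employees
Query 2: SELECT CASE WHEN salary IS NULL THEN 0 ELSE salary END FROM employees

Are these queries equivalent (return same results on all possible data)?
Yes, equivalent

Both queries return: [(0,), (57000,), (68000,), (75000,), (91000,), (96000,)]

Reason: COALESCE vs CASE for NULL handling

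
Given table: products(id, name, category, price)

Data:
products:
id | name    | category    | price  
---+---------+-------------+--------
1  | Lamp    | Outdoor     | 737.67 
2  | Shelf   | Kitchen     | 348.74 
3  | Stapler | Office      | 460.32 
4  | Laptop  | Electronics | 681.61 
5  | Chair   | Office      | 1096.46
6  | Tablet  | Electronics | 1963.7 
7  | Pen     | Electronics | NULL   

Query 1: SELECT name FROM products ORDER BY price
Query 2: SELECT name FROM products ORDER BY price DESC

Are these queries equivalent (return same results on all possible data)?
No, not equivalent

Query 1 returns: [('Pen',), ('Shelf',), ('Stapler',), ('Laptop',), ('Lamp',), ('Chair',), ('Tablet',)]
Query 2 returns: [('Tablet',), ('Chair',), ('Lamp',), ('Laptop',), ('Stapler',), ('Shelf',), ('Pen',)]

Reason: ASC vs DESC gives opposite ordering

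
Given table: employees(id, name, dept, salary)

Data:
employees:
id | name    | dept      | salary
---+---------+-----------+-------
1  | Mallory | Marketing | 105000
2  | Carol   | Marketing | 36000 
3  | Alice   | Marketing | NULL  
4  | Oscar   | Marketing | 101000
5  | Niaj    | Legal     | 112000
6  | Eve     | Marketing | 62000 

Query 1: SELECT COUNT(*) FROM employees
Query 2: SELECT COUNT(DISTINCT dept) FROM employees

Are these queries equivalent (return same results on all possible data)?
No, not equivalent

Query 1 returns: [(6,)]
Query 2 returns: [(2,)]

Reason: COUNT(*) counts rows, COUNT(DISTINCT dept) counts unique depts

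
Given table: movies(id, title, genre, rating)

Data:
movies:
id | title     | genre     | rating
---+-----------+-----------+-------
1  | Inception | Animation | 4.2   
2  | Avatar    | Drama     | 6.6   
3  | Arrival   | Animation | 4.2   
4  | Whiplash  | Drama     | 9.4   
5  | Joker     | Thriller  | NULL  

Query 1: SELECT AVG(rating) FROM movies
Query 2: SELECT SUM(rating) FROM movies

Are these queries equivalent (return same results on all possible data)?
No, not equivalent

Query 1 returns: [(6.1,)]
Query 2 returns: [(24.4,)]

Reason: AVG vs SUM give different aggregate values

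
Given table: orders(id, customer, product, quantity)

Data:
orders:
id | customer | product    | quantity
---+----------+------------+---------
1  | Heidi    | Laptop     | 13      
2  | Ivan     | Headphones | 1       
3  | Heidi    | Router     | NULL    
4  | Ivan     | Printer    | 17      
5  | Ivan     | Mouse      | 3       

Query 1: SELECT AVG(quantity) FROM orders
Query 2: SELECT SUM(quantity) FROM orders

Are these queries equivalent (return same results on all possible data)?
No, not equivalent

Query 1 returns: [(8.5,)]
Query 2 returns: [(34,)]

Reason: AVG vs SUM give different aggregate values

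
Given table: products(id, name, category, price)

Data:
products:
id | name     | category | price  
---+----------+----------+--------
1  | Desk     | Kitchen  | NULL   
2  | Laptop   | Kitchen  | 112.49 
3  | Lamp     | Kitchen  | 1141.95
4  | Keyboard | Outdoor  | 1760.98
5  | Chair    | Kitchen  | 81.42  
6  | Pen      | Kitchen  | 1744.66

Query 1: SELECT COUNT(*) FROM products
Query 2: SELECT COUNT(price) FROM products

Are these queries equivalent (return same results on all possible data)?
No, not equivalent

Query 1 returns: [(6,)]
Query 2 returns: [(5,)]

Reason: COUNT(*) includes NULLs, COUNT(column) excludes them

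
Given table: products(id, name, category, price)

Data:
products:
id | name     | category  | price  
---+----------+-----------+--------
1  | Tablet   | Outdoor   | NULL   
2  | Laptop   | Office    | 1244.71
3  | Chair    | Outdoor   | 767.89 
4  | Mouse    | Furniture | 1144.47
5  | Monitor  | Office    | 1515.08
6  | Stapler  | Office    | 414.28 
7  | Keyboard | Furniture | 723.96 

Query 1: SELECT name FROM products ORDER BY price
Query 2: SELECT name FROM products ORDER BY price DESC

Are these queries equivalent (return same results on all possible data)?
No, not equivalent

Query 1 returns: [('Tablet',), ('Stapler',), ('Keyboard',), ('Chair',), ('Mouse',), ('Laptop',), ('Monitor',)]
Query 2 returns: [('Monitor',), ('Laptop',), ('Mouse',), ('Chair',), ('Keyboard',), ('Stapler',), ('Tablet',)]

Reason: ASC vs DESC gives opposite ordering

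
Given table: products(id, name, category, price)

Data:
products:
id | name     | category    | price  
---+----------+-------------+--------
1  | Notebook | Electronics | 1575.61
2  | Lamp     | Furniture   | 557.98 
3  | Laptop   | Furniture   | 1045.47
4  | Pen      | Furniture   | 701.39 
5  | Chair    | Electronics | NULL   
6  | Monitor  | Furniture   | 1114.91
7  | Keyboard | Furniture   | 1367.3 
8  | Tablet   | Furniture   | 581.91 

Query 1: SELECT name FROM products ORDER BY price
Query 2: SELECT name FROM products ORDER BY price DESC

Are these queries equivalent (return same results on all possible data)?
No, not equivalent

Query 1 returns: [('Chair',), ('Lamp',), ('Tablet',), ('Pen',), ('Laptop',), ('Monitor',), ('Keyboard',), ('Notebook',)]
Query 2 returns: [('Notebook',), ('Keyboard',), ('Monitor',), ('Laptop',), ('Pen',), ('Tablet',), ('Lamp',), ('Chair',)]

Reason: ASC vs DESC gives opposite ordering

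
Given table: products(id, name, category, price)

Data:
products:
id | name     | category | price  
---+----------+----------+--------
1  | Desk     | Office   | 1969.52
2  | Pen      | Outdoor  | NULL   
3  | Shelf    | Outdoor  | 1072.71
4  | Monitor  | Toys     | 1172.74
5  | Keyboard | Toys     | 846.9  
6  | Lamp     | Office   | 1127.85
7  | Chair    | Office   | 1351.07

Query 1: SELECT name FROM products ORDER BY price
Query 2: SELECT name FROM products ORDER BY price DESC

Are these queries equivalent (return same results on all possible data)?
No, not equivalent

Query 1 returns: [('Pen',), ('Keyboard',), ('Shelf',), ('Lamp',), ('Monitor',), ('Chair',), ('Desk',)]
Query 2 returns: [('Desk',), ('Chair',), ('Monitor',), ('Lamp',), ('Shelf',), ('Keyboard',), ('Pen',)]

Reason: ASC vs DESC gives opposite ordering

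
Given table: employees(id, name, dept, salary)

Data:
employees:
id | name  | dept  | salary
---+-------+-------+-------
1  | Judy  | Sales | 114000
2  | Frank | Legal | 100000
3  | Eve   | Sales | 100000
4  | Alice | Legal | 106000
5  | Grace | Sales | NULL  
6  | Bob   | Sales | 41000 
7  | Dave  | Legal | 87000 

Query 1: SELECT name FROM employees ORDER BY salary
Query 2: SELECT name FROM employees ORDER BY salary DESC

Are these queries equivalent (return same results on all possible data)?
No, not equivalent

Query 1 returns: [('Grace',), ('Bob',), ('Dave',), ('Frank',), ('Eve',), ('Alice',), ('Judy',)]
Query 2 returns: [('Judy',), ('Alice',), ('Frank',), ('Eve',), ('Dave',), ('Bob',), ('Grace',)]

Reason: ASC vs DESC gives opposite ordering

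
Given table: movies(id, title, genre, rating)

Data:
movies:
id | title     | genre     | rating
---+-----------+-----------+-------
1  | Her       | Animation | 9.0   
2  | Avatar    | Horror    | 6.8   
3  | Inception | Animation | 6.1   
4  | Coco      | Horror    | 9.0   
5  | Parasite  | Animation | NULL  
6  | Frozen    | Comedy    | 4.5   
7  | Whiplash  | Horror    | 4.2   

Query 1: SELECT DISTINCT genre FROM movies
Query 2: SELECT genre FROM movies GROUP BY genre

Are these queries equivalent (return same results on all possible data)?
Yes, equivalent

Both queries return: [('Animation',), ('Comedy',), ('Horror',)]

Reason: Both get unique genres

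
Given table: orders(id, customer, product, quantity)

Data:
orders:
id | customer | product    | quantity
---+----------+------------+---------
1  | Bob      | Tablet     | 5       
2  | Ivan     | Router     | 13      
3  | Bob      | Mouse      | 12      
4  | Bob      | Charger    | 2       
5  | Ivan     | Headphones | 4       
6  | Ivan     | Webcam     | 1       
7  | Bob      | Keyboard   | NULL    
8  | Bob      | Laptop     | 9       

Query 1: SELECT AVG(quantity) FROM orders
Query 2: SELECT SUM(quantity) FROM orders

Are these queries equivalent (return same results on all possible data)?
No, not equivalent

Query 1 returns: [(6.571428571428571,)]
Query 2 returns: [(46,)]

Reason: AVG vs SUM give different aggregate values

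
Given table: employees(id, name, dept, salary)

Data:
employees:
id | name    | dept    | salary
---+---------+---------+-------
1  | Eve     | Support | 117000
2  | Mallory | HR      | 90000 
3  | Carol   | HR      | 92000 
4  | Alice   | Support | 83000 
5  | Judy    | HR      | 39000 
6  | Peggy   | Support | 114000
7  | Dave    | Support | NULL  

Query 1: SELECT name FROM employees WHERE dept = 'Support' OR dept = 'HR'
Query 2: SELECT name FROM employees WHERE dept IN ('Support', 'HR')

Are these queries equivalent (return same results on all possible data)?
Yes, equivalent

Both queries return: [('Alice',), ('Carol',), ('Dave',), ('Eve',), ('Judy',), ('Mallory',), ('Peggy',)]

Reason: OR vs IN are equivalent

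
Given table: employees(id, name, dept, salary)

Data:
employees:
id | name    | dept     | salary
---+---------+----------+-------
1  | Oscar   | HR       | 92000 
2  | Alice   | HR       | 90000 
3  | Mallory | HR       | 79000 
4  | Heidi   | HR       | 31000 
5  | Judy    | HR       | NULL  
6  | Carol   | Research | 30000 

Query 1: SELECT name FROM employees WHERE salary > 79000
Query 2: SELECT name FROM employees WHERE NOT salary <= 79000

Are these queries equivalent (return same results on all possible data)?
Yes, equivalent

Both queries return: [('Alice',), ('Oscar',)]

Reason: Both filter salary > 79000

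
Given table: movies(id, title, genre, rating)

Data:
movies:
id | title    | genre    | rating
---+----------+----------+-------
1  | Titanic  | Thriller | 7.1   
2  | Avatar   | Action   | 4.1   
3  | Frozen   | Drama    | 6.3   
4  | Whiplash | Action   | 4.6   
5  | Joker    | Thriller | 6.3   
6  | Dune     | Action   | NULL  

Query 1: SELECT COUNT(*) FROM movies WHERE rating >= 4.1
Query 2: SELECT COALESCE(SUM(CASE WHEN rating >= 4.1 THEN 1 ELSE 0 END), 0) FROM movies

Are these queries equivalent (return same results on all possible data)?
Yes, equivalent

Both queries return: [(5,)]

Reason: COUNT with WHERE vs conditional SUM (COALESCE handles empty-table NULL)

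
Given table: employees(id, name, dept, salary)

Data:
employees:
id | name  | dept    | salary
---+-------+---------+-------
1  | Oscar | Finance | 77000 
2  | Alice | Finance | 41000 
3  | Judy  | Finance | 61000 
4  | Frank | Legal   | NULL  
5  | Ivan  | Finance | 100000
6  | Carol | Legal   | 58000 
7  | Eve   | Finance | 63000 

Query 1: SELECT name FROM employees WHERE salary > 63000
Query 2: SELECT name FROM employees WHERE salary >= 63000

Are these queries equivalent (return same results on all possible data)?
No, not equivalent

Query 1 returns: [('Oscar',), ('Ivan',)]
Query 2 returns: [('Oscar',), ('Ivan',), ('Eve',)]

Reason: > vs >= gives different results when salary = 63000 exists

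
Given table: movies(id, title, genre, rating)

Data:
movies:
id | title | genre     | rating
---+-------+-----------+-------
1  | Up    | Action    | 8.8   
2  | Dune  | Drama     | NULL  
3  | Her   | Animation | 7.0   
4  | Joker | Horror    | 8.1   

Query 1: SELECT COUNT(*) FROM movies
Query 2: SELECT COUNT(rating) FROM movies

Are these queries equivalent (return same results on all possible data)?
No, not equivalent

Query 1 returns: [(4,)]
Query 2 returns: [(3,)]

Reason: COUNT(*) includes NULLs, COUNT(column) excludes them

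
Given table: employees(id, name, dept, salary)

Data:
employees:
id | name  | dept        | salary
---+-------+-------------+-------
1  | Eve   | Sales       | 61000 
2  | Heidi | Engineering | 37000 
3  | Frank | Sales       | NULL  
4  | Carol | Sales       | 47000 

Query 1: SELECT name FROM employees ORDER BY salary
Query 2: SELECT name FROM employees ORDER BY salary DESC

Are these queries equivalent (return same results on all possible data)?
No, not equivalent

Query 1 returns: [('Frank',), ('Heidi',), ('Carol',), ('Eve',)]
Query 2 returns: [('Eve',), ('Carol',), ('Heidi',), ('Frank',)]

Reason: ASC vs DESC gives opposite ordering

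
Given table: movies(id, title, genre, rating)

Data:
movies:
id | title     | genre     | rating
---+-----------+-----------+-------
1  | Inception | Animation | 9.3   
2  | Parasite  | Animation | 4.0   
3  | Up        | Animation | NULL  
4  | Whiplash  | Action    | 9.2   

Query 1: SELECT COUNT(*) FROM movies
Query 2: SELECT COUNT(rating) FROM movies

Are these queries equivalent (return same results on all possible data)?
No, not equivalent

Query 1 returns: [(4,)]
Query 2 returns: [(3,)]

Reason: COUNT(*) includes NULLs, COUNT(column) excludes them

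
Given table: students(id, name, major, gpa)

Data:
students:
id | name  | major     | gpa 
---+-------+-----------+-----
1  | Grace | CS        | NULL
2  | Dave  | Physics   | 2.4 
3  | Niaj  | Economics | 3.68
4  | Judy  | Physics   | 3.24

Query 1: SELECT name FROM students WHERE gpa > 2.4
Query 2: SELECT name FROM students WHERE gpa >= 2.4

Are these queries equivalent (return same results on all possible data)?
No, not equivalent

Query 1 returns: [('Niaj',), ('Judy',)]
Query 2 returns: [('Dave',), ('Niaj',), ('Judy',)]

Reason: > vs >= gives different results when gpa = 2.4 exists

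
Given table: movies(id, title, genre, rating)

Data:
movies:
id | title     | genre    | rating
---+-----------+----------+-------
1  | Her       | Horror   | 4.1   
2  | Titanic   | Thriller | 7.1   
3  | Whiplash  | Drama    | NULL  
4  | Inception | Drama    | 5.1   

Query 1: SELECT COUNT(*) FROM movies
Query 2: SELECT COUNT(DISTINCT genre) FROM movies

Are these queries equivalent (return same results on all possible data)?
No, not equivalent

Query 1 returns: [(4,)]
Query 2 returns: [(3,)]

Reason: COUNT(*) counts rows, COUNT(DISTINCT genre) counts unique genres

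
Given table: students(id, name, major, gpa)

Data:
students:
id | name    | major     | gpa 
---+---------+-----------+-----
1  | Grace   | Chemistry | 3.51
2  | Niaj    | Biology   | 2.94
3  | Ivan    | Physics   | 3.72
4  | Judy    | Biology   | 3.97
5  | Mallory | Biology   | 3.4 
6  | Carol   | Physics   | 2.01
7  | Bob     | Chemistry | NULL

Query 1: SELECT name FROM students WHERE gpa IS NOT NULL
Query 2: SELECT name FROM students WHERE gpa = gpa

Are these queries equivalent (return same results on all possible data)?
Yes, equivalent

Both queries return: [('Carol',), ('Grace',), ('Ivan',), ('Judy',), ('Mallory',), ('Niaj',)]

Reason: IS NOT NULL vs self-equality (both exclude NULLs)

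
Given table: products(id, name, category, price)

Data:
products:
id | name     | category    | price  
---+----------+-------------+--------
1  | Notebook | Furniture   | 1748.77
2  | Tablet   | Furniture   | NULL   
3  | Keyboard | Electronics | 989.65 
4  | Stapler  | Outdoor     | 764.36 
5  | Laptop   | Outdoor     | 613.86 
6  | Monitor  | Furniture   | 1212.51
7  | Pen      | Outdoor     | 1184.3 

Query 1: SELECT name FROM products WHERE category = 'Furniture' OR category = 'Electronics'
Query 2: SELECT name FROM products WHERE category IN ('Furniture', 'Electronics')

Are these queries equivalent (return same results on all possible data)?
Yes, equivalent

Both queries return: [('Keyboard',), ('Monitor',), ('Notebook',), ('Tablet',)]

Reason: OR vs IN are equivalent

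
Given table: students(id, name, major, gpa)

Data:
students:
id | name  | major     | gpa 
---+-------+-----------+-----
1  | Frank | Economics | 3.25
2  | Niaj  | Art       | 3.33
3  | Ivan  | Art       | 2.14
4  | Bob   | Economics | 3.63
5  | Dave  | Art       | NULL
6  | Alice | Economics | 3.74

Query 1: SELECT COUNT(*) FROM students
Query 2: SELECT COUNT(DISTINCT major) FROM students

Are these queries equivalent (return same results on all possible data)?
No, not equivalent

Query 1 returns: [(6,)]
Query 2 returns: [(2,)]

Reason: COUNT(*) counts rows, COUNT(DISTINCT major) counts unique majors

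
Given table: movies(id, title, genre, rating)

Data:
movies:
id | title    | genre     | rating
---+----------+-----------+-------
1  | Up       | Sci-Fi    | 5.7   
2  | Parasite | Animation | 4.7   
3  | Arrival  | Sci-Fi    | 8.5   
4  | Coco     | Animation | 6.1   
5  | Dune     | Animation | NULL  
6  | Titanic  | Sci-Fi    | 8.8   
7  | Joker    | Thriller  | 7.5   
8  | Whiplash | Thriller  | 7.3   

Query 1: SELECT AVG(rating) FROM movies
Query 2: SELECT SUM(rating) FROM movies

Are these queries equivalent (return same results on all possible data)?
No, not equivalent

Query 1 returns: [(6.942857142857143,)]
Query 2 returns: [(48.6,)]

Reason: AVG vs SUM give different aggregate values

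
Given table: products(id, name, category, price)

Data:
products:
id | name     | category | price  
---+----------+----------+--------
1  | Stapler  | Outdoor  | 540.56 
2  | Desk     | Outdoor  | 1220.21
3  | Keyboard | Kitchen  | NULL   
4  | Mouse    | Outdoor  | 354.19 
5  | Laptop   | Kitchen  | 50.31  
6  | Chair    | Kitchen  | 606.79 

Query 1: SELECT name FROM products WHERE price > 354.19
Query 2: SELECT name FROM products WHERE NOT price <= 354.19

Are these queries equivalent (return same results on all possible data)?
Yes, equivalent

Both queries return: [('Chair',), ('Desk',), ('Stapler',)]

Reason: Both filter price > 354.19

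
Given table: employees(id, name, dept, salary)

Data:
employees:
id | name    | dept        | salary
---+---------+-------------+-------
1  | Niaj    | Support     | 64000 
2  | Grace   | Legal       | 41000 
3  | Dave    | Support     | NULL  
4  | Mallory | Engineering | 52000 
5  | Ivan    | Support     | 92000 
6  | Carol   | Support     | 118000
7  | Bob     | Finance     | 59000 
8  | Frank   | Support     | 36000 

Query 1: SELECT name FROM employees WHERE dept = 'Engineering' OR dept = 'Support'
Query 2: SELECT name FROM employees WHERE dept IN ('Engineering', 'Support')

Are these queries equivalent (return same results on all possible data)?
Yes, equivalent

Both queries return: [('Carol',), ('Dave',), ('Frank',), ('Ivan',), ('Mallory',), ('Niaj',)]

Reason: OR vs IN are equivalent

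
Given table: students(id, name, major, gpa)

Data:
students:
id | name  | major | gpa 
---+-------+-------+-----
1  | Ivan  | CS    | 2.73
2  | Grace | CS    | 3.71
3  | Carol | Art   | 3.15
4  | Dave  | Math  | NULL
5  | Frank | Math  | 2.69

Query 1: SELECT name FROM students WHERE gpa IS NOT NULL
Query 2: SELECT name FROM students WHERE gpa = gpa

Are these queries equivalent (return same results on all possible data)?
Yes, equivalent

Both queries return: [('Carol',), ('Frank',), ('Grace',), ('Ivan',)]

Reason: IS NOT NULL vs self-equality (both exclude NULLs)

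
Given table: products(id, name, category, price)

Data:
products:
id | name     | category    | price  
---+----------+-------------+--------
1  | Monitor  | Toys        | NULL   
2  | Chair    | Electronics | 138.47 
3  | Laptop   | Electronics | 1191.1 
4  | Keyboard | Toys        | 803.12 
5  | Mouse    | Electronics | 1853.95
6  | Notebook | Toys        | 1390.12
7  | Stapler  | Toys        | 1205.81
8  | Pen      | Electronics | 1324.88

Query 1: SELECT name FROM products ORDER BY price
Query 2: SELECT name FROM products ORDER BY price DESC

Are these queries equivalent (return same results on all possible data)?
No, not equivalent

Query 1 returns: [('Monitor',), ('Chair',), ('Keyboard',), ('Laptop',), ('Stapler',), ('Pen',), ('Notebook',), ('Mouse',)]
Query 2 returns: [('Mouse',), ('Notebook',), ('Pen',), ('Stapler',), ('Laptop',), ('Keyboard',), ('Chair',), ('Monitor',)]

Reason: ASC vs DESC gives opposite ordering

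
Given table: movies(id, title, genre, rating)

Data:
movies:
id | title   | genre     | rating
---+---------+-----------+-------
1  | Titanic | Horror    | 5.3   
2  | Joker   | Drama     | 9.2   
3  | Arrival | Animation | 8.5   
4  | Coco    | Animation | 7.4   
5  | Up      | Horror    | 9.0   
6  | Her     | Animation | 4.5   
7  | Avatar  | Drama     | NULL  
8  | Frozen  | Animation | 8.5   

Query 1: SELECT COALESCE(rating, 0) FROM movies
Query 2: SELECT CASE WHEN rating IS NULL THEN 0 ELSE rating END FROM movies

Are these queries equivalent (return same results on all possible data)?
Yes, equivalent

Both queries return: [(0,), (4.5,), (5.3,), (7.4,), (8.5,), (8.5,), (9.0,), (9.2,)]

Reason: COALESCE vs CASE for NULL handling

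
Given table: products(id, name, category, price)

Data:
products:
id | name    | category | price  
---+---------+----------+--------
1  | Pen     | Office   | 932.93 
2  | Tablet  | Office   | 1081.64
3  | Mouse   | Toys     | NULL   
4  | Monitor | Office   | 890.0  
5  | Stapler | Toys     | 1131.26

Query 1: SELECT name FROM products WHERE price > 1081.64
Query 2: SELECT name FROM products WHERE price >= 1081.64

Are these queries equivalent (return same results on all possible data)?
No, not equivalent

Query 1 returns: [('Stapler',)]
Query 2 returns: [('Tablet',), ('Stapler',)]

Reason: > vs >= gives different results when price = 1081.64 exists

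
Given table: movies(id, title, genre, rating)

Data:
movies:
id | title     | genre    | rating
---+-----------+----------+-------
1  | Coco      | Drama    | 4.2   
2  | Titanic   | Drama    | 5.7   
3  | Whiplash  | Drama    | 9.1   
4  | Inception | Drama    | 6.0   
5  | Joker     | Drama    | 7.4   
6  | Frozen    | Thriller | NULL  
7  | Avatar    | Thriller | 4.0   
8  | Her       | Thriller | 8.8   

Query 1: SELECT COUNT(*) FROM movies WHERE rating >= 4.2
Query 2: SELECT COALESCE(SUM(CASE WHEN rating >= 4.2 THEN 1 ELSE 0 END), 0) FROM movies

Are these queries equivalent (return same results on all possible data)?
Yes, equivalent

Both queries return: [(6,)]

Reason: COUNT with WHERE vs conditional SUM (COALESCE handles empty-table NULL)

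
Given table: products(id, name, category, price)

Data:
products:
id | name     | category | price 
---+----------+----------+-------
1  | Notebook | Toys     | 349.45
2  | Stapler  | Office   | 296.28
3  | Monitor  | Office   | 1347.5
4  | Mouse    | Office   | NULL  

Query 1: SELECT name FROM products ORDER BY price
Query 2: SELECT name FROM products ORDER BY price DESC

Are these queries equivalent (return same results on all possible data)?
No, not equivalent

Query 1 returns: [('Mouse',), ('Stapler',), ('Notebook',), ('Monitor',)]
Query 2 returns: [('Monitor',), ('Notebook',), ('Stapler',), ('Mouse',)]

Reason: ASC vs DESC gives opposite ordering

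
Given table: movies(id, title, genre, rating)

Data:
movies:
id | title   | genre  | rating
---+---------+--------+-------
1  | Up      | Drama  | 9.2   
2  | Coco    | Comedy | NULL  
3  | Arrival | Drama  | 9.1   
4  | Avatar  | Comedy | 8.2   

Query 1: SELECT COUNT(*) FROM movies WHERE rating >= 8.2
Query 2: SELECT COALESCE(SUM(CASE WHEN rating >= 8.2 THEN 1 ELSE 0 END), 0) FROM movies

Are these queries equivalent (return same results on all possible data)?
Yes, equivalent

Both queries return: [(3,)]

Reason: COUNT with WHERE vs conditional SUM (COALESCE handles empty-table NULL)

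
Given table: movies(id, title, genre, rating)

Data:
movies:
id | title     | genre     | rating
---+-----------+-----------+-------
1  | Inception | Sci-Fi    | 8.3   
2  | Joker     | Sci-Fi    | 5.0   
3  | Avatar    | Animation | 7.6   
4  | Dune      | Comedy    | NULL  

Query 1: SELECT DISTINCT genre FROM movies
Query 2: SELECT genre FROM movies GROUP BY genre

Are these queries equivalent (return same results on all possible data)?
Yes, equivalent

Both queries return: [('Animation',), ('Comedy',), ('Sci-Fi',)]

Reason: Both get unique genres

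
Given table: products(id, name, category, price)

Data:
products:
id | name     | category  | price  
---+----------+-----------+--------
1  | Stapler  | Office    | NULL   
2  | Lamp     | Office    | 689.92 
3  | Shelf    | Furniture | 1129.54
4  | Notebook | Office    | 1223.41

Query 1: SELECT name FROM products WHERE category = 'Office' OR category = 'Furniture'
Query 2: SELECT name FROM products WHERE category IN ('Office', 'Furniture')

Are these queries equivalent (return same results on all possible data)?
Yes, equivalent

Both queries return: [('Lamp',), ('Notebook',), ('Shelf',), ('Stapler',)]

Reason: OR vs IN are equivalent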